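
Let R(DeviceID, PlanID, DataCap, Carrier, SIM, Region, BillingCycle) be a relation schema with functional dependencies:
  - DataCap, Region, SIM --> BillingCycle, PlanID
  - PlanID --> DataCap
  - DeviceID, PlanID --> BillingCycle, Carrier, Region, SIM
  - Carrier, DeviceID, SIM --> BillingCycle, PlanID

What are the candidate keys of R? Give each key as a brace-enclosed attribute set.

No FD produces {DeviceID}, so it must be in every candidate key.
{DeviceID, PlanID} is a candidate key since {DeviceID, PlanID}⁺ = {BillingCycle, Carrier, DataCap, DeviceID, PlanID, Region, SIM} covers every attribute.
{Carrier, DeviceID, SIM} is a candidate key since {Carrier, DeviceID, SIM}⁺ = {BillingCycle, Carrier, DataCap, DeviceID, PlanID, Region, SIM} covers every attribute.
{DataCap, DeviceID, Region, SIM} is a candidate key since {DataCap, DeviceID, Region, SIM}⁺ = {BillingCycle, Carrier, DataCap, DeviceID, PlanID, Region, SIM} covers every attribute.
These are minimal and exhaustive — every other superkey contains one of them.

{Carrier, DeviceID, SIM}, {DataCap, DeviceID, Region, SIM}, {DeviceID, PlanID}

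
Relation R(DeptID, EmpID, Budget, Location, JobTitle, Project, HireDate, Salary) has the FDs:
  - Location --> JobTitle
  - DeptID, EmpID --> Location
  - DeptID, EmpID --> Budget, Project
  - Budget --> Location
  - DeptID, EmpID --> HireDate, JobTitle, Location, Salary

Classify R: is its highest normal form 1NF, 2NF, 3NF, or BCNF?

2NF

Candidate key: {DeptID, EmpID}. Prime attributes: {DeptID, EmpID}.
For Location --> JobTitle we have {Location}⁺ = {JobTitle, Location}; {Location} is not a superkey, so BCNF fails.
Because {JobTitle} is non-prime and the left side of Location --> JobTitle is not a superkey, the relation is not in 3NF.
No non-prime attribute depends on a proper subset of any candidate key, so 2NF holds.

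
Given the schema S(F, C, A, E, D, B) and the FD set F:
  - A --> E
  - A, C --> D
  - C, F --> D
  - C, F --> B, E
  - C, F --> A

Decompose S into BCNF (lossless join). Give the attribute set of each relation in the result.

Candidate key of the original relation: {C, F}.
In {A, B, C, D, E, F}, {A} is not a superkey ({A}⁺ restricted to this set is {A, E}), so split on A --> E into {A, E} and {A, B, C, D, F}.
{A, E}: every determinant is a superkey — BCNF.
In {A, B, C, D, F}, {A, C} is not a superkey ({A, C}⁺ restricted to this set is {A, C, D}), so split on A, C --> D into {A, C, D} and {A, B, C, F}.
{A, C, D}: every determinant is a superkey — BCNF.
{A, B, C, F}: every determinant is a superkey — BCNF.

{A, B, C, F}; {A, C, D}; {A, E}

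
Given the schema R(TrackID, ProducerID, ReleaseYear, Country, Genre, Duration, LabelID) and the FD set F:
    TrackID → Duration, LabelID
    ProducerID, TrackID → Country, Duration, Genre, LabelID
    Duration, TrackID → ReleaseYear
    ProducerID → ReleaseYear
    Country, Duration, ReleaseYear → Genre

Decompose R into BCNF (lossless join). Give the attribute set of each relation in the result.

{Country, Genre, TrackID}; {Country, ProducerID, TrackID}; {Duration, LabelID, ReleaseYear, TrackID}

Candidate key of the original relation: {ProducerID, TrackID}.
{Country, Duration, Genre, LabelID, ProducerID, ReleaseYear, TrackID}: {TrackID} determines {Duration, LabelID, ReleaseYear, TrackID} here but is not a superkey — split on TrackID → Duration, LabelID, ReleaseYear, giving {Duration, LabelID, ReleaseYear, TrackID} and {Country, Genre, ProducerID, TrackID}.
{Duration, LabelID, ReleaseYear, TrackID}: every determinant is a superkey — BCNF.
{Country, Genre, ProducerID, TrackID}: {Country, TrackID} determines {Country, Genre, TrackID} here but is not a superkey — split on Country, TrackID → Genre, giving {Country, Genre, TrackID} and {Country, ProducerID, TrackID}.
{Country, Genre, TrackID}: every determinant is a superkey — BCNF.
{Country, ProducerID, TrackID}: every determinant is a superkey — BCNF.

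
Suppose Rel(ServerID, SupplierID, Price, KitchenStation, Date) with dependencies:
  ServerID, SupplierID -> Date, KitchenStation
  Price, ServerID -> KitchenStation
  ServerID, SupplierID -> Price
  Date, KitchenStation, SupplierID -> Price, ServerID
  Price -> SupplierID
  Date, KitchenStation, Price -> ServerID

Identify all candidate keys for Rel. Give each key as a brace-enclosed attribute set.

{Date, KitchenStation, Price}, {Date, KitchenStation, SupplierID}, {Price, ServerID}, {ServerID, SupplierID}

{Price, ServerID}⁺ = {Date, KitchenStation, Price, ServerID, SupplierID} — all of the relation — so {Price, ServerID} is a candidate key.
{ServerID, SupplierID}⁺ = {Date, KitchenStation, Price, ServerID, SupplierID} — all of the relation — so {ServerID, SupplierID} is a candidate key.
{Date, KitchenStation, Price}⁺ = {Date, KitchenStation, Price, ServerID, SupplierID} — all of the relation — so {Date, KitchenStation, Price} is a candidate key.
{Date, KitchenStation, SupplierID}⁺ = {Date, KitchenStation, Price, ServerID, SupplierID} — all of the relation — so {Date, KitchenStation, SupplierID} is a candidate key.
No proper subset of any of these is a key, and no other minimal superkey exists.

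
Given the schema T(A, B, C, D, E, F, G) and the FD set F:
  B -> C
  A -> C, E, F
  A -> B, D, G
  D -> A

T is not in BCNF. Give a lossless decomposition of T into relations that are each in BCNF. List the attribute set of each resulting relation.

Candidate keys of the original relation: {A}, {D}.
Within {A, B, C, D, E, F, G}: {B}⁺ ∩ {A, B, C, D, E, F, G} = {B, C}, not the whole set, so B -> C violates BCNF; decompose into {B, C} and {A, B, D, E, F, G}.
{B, C}: every determinant is a superkey — BCNF.
{A, B, D, E, F, G}: every determinant is a superkey — BCNF.

{A, B, D, E, F, G}; {B, C}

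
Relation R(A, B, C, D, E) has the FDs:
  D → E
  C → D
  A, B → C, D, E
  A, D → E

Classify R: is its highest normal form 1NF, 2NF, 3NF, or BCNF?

2NF

Candidate key: {A, B}. Prime attributes: {A, B}.
D → E: {D}⁺ = {D, E}, which is not all of the attributes, so the left side is not a superkey — BCNF is violated.
D → E has non-prime {E} on the right and a non-superkey on the left, so 3NF fails.
Checking every proper subset of each key, none determines a non-prime attribute — 2NF is satisfied.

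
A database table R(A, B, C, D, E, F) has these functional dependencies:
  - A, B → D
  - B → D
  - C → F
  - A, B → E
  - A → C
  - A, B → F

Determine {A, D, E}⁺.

Start with {A, D, E}.
A → C applies; add {C} → now {A, C, D, E}.
C → F applies; add {F} → now {A, C, D, E, F}.
No further FD applies.

{A, C, D, E, F}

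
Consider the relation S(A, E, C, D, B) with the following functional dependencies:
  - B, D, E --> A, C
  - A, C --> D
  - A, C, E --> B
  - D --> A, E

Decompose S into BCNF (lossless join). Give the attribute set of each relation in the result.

{A, D, E}; {B, C, D}

Candidate keys of the original relation: {A, C}, {B, D}, {C, D}.
In {A, B, C, D, E}, {D} is not a superkey ({D}⁺ restricted to this set is {A, D, E}), so split on D --> A, E into {A, D, E} and {B, C, D}.
{A, D, E}: every determinant is a superkey — BCNF.
{B, C, D}: every determinant is a superkey — BCNF.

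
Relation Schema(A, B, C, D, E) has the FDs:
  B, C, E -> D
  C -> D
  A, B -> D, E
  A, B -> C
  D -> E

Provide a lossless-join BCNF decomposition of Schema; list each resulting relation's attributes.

Candidate key of the original relation: {A, B}.
Within {A, B, C, D, E}: {B, C, E}⁺ ∩ {A, B, C, D, E} = {B, C, D, E}, not the whole set, so B, C, E -> D violates BCNF; decompose into {B, C, D, E} and {A, B, C, E}.
Within {B, C, D, E}: {C}⁺ ∩ {B, C, D, E} = {C, D, E}, not the whole set, so C -> D, E violates BCNF; decompose into {C, D, E} and {B, C}.
Within {C, D, E}: {D}⁺ ∩ {C, D, E} = {D, E}, not the whole set, so D -> E violates BCNF; decompose into {D, E} and {C, D}.
{D, E}: every determinant is a superkey — BCNF.
{C, D}: every determinant is a superkey — BCNF.
{B, C}: every determinant is a superkey — BCNF.
Within {A, B, C, E}: {C}⁺ ∩ {A, B, C, E} = {C, E}, not the whole set, so C -> E violates BCNF; decompose into {C, E} and {A, B, C}.
{C, E}: every determinant is a superkey — BCNF.
{A, B, C}: every determinant is a superkey — BCNF.

{A, B, C}; {C, D}; {C, E}; {D, E}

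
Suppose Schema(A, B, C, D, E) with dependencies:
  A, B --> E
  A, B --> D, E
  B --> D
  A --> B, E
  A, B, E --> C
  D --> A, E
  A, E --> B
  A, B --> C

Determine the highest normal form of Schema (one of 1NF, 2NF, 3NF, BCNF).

Candidate keys: {A}, {B}, {D}. Prime attributes: {A, B, D}.
Every FD has a superkey on the left, so the relation is in BCNF.

BCNF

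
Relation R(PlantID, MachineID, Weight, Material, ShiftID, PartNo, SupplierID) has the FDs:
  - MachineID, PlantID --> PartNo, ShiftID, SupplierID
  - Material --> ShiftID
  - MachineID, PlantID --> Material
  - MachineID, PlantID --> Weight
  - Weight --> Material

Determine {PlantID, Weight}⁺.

{Material, PlantID, ShiftID, Weight}

Start with {PlantID, Weight}.
Weight --> Material applies; add {Material} → now {Material, PlantID, Weight}.
Material --> ShiftID applies; add {ShiftID} → now {Material, PlantID, ShiftID, Weight}.
No further FD applies.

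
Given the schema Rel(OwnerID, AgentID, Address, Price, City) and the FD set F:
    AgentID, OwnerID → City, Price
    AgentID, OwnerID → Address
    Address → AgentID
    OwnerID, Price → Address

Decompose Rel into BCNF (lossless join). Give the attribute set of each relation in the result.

{Address, AgentID}; {Address, City, OwnerID, Price}

Candidate keys of the original relation: {Address, OwnerID}, {AgentID, OwnerID}, {OwnerID, Price}.
{Address, AgentID, City, OwnerID, Price}: {Address} determines {Address, AgentID} here but is not a superkey — split on Address → AgentID, giving {Address, AgentID} and {Address, City, OwnerID, Price}.
{Address, AgentID} has no BCNF violation.
{Address, City, OwnerID, Price} has no BCNF violation.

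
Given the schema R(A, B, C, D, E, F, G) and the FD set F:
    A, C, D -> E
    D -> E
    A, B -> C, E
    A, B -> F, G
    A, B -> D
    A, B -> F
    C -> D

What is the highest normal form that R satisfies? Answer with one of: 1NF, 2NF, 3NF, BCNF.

Candidate key: {A, B}. Prime attributes: {A, B}.
A, C, D -> E: {A, C, D}⁺ = {A, C, D, E}, which is not all of the attributes, so the left side is not a superkey — BCNF is violated.
Because {E} is non-prime and the left side of A, C, D -> E is not a superkey, the relation is not in 3NF.
No proper subset of a key has a non-prime attribute in its closure, so there is no partial dependency; 2NF holds.

2NF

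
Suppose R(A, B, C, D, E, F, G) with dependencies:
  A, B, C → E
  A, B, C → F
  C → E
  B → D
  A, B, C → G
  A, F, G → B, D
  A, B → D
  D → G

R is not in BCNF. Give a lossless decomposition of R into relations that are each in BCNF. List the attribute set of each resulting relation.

Candidate keys of the original relation: {A, B, C}, {A, C, D, F}, {A, C, F, G}.
In {A, B, C, D, E, F, G}, {C} is not a superkey ({C}⁺ restricted to this set is {C, E}), so split on C → E into {C, E} and {A, B, C, D, F, G}.
{C, E} is in BCNF.
In {A, B, C, D, F, G}, {B} is not a superkey ({B}⁺ restricted to this set is {B, D, G}), so split on B → D, G into {B, D, G} and {A, B, C, F}.
In {B, D, G}, {D} is not a superkey ({D}⁺ restricted to this set is {D, G}), so split on D → G into {D, G} and {B, D}.
{D, G} is in BCNF.
{B, D} is in BCNF.
{A, B, C, F} is in BCNF.

{A, B, C, F}; {B, D}; {C, E}; {D, G}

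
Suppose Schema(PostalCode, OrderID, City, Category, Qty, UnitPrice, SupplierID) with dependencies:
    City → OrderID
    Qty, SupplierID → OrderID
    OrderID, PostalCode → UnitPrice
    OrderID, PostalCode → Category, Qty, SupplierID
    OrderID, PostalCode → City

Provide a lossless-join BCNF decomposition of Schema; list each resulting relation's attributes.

Candidate keys of the original relation: {City, PostalCode}, {OrderID, PostalCode}, {PostalCode, Qty, SupplierID}.
{Category, City, OrderID, PostalCode, Qty, SupplierID, UnitPrice}: {City} determines {City, OrderID} here but is not a superkey — split on City → OrderID, giving {City, OrderID} and {Category, City, PostalCode, Qty, SupplierID, UnitPrice}.
{City, OrderID} has no BCNF violation.
{Category, City, PostalCode, Qty, SupplierID, UnitPrice} has no BCNF violation.

{Category, City, PostalCode, Qty, SupplierID, UnitPrice}; {City, OrderID}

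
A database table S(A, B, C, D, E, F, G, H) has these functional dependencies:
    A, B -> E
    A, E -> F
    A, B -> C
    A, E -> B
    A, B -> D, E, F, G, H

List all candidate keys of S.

{A} never appears on the right of any FD, so every key must include it.
Closure of {A, B} is {A, B, C, D, E, F, G, H}, the whole schema; {A, B} is a candidate key.
Closure of {A, E} is {A, B, C, D, E, F, G, H}, the whole schema; {A, E} is a candidate key.
No proper subset of any of these is a key, and no other minimal superkey exists.

{A, B}, {A, E}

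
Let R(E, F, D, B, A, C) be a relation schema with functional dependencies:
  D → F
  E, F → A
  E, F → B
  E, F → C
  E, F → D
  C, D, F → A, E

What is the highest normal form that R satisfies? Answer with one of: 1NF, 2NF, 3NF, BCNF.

3NF

Candidate keys: {C, D}, {D, E}, {E, F}. Prime attributes: {C, D, E, F}.
For D → F we have {D}⁺ = {D, F}; {D} is not a superkey, so BCNF fails.
But every attribute on its right side ({F}) is prime, and the same holds for every other non-superkey FD, so 3NF still holds.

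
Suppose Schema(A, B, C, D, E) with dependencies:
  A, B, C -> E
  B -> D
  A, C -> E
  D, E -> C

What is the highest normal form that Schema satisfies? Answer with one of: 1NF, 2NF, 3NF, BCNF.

1NF

Candidate keys: {A, B, C}, {A, B, E}. Prime attributes: {A, B, C, E}.
B -> D: {B}⁺ = {B, D}, which is not all of the attributes, so the left side is not a superkey — BCNF is violated.
Because {D} is non-prime and the left side of B -> D is not a superkey, the relation is not in 3NF.
The proper key subset {B} of {A, B, C} determines non-prime {D}, so the relation is not even in 2NF.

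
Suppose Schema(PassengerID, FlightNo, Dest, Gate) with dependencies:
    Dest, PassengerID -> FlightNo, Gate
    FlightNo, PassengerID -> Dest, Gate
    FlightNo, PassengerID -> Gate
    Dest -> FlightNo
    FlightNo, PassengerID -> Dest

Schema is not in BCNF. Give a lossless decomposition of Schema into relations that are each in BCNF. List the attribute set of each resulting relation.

Candidate keys of the original relation: {Dest, PassengerID}, {FlightNo, PassengerID}.
In {Dest, FlightNo, Gate, PassengerID}, {Dest} is not a superkey ({Dest}⁺ restricted to this set is {Dest, FlightNo}), so split on Dest -> FlightNo into {Dest, FlightNo} and {Dest, Gate, PassengerID}.
{Dest, FlightNo} has no BCNF violation.
{Dest, Gate, PassengerID} has no BCNF violation.

{Dest, FlightNo}; {Dest, Gate, PassengerID}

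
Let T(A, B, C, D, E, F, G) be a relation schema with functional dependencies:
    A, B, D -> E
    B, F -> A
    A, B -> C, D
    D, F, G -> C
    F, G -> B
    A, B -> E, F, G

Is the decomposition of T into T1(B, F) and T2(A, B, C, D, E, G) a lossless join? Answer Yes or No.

Common attributes: {B}; their closure is {B}.
The closure covers neither T1 nor T2 entirely; the join is not lossless.

No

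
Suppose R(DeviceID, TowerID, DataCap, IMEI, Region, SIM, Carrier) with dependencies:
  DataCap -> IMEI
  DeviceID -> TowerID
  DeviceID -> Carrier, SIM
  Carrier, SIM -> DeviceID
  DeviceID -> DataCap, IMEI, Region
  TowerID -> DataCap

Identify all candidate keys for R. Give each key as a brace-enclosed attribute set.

{DeviceID} is a candidate key since {DeviceID}⁺ = {Carrier, DataCap, DeviceID, IMEI, Region, SIM, TowerID} covers every attribute.
{Carrier, SIM} is a candidate key since {Carrier, SIM}⁺ = {Carrier, DataCap, DeviceID, IMEI, Region, SIM, TowerID} covers every attribute.
These are minimal and exhaustive — every other superkey contains one of them.

{Carrier, SIM}, {DeviceID}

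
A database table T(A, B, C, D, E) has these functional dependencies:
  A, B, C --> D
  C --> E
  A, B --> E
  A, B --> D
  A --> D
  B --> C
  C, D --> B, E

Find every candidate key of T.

{A} never appears on the right of any FD, so every key must include it.
Closure of {A, B} is {A, B, C, D, E}, the whole schema; {A, B} is a candidate key.
Closure of {A, C} is {A, B, C, D, E}, the whole schema; {A, C} is a candidate key.
No proper subset of any of these is a key, and no other minimal superkey exists.

{A, B}, {A, C}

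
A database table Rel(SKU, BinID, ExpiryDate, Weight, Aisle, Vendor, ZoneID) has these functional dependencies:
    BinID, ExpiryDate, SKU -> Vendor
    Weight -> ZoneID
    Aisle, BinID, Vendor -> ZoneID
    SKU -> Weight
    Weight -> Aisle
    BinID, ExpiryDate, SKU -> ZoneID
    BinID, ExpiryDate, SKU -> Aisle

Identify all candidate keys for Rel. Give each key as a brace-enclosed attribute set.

{BinID, ExpiryDate, SKU} never appear on the right of any FD, so every key must include all of them.
{BinID, ExpiryDate, SKU}⁺ = {Aisle, BinID, ExpiryDate, SKU, Vendor, Weight, ZoneID}, which is every attribute, so {BinID, ExpiryDate, SKU} is a candidate key.
Every other attribute set either contains this one or has a smaller closure.

{BinID, ExpiryDate, SKU}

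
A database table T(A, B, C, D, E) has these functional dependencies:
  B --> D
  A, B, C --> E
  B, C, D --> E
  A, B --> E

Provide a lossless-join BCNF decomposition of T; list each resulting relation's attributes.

Candidate key of the original relation: {A, B, C}.
{A, B, C, D, E}: {B} determines {B, D} here but is not a superkey — split on B --> D, giving {B, D} and {A, B, C, E}.
{B, D}: every determinant is a superkey — BCNF.
{A, B, C, E}: {A, B} determines {A, B, E} here but is not a superkey — split on A, B --> E, giving {A, B, E} and {A, B, C}.
{A, B, E}: every determinant is a superkey — BCNF.
{A, B, C}: every determinant is a superkey — BCNF.

{A, B, C}; {A, B, E}; {B, D}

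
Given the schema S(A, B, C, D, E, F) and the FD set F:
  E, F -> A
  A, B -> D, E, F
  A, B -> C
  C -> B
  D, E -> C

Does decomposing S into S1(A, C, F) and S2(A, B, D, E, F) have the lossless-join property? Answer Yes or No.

S1 ∩ S2 = {A, F}; its closure under F is {A, F}.
The closure covers neither S1 nor S2 entirely; the join is not lossless.

No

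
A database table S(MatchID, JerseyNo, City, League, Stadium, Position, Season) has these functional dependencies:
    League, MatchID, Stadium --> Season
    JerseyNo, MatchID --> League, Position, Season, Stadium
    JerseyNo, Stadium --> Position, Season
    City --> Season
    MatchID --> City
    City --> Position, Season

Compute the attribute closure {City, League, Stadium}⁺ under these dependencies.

Start with {City, League, Stadium}.
City --> Season applies; add {Season} → now {City, League, Season, Stadium}.
City --> Position, Season applies; add {Position} → now {City, League, Position, Season, Stadium}.
No further FD applies.

{City, League, Position, Season, Stadium}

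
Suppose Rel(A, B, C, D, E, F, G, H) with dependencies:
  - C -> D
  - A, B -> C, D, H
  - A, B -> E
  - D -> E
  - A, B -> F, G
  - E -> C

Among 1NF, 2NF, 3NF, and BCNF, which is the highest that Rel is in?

2NF

Candidate key: {A, B}. Prime attributes: {A, B}.
C -> D breaks BCNF: {C}⁺ = {C, D, E}, so {C} is not a superkey.
Because {D} is non-prime and the left side of C -> D is not a superkey, the relation is not in 3NF.
No non-prime attribute depends on a proper subset of any candidate key, so 2NF holds.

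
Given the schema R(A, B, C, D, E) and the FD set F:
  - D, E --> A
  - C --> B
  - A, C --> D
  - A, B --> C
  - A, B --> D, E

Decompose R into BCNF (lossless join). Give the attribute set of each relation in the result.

{A, D, E}; {B, C}; {C, D, E}

Candidate keys of the original relation: {A, B}, {A, C}, {B, D, E}, {C, D, E}.
{A, B, C, D, E}: {D, E} determines {A, D, E} here but is not a superkey — split on D, E --> A, giving {A, D, E} and {B, C, D, E}.
{A, D, E}: every determinant is a superkey — BCNF.
{B, C, D, E}: {C} determines {B, C} here but is not a superkey — split on C --> B, giving {B, C} and {C, D, E}.
{B, C}: every determinant is a superkey — BCNF.
{C, D, E}: every determinant is a superkey — BCNF.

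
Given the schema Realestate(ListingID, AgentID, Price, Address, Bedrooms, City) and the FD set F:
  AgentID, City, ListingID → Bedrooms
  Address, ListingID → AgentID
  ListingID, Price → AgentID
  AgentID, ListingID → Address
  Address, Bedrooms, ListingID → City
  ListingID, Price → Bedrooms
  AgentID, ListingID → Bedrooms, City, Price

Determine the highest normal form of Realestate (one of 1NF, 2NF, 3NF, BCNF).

BCNF

Candidate keys: {Address, ListingID}, {AgentID, ListingID}, {ListingID, Price}. Prime attributes: {Address, AgentID, ListingID, Price}.
The left-hand side of every FD is a superkey, so BCNF is satisfied.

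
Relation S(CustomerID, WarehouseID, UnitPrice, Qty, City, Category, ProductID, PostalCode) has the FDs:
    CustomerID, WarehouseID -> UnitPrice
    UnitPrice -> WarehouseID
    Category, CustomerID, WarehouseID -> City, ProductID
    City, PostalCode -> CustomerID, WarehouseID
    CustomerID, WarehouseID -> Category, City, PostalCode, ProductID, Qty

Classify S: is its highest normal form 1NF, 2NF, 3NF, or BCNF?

Candidate keys: {City, PostalCode}, {CustomerID, UnitPrice}, {CustomerID, WarehouseID}. Prime attributes: {City, CustomerID, PostalCode, UnitPrice, WarehouseID}.
UnitPrice -> WarehouseID: {UnitPrice}⁺ = {UnitPrice, WarehouseID}, which is not all of the attributes, so the left side is not a superkey — BCNF is violated.
Its right-hand attributes {WarehouseID} are all prime, as are those of every other non-superkey FD — the relation is in 3NF.

3NF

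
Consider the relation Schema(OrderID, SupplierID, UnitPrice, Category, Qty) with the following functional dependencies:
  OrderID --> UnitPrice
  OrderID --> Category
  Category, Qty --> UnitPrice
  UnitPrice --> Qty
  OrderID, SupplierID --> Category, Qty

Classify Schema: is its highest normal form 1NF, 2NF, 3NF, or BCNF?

Candidate key: {OrderID, SupplierID}. Prime attributes: {OrderID, SupplierID}.
OrderID --> UnitPrice breaks BCNF: {OrderID}⁺ = {Category, OrderID, Qty, UnitPrice}, so {OrderID} is not a superkey.
OrderID --> UnitPrice determines the non-prime attribute {UnitPrice} from a non-superkey — 3NF is violated.
{OrderID} is a proper subset of the key {OrderID, SupplierID}, and {OrderID}⁺ contains the non-prime attributes {Category, Qty, UnitPrice} — a partial dependency, so 2NF is violated.

1NF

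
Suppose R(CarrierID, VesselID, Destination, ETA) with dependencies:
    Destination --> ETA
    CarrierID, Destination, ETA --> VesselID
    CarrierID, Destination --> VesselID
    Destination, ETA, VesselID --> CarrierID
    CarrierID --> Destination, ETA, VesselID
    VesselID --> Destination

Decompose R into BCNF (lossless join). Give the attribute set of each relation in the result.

{CarrierID, Destination, VesselID}; {Destination, ETA}

Candidate keys of the original relation: {CarrierID}, {VesselID}.
In {CarrierID, Destination, ETA, VesselID}, {Destination} is not a superkey ({Destination}⁺ restricted to this set is {Destination, ETA}), so split on Destination --> ETA into {Destination, ETA} and {CarrierID, Destination, VesselID}.
{Destination, ETA} is in BCNF.
{CarrierID, Destination, VesselID} is in BCNF.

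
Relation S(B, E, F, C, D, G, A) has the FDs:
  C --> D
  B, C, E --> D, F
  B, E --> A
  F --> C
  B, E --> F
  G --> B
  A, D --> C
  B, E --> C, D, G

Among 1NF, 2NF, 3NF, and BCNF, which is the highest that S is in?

Candidate keys: {B, E}, {E, G}. Prime attributes: {B, E, G}.
C --> D: {C}⁺ = {C, D}, which is not all of the attributes, so the left side is not a superkey — BCNF is violated.
C --> D has non-prime {D} on the right and a non-superkey on the left, so 3NF fails.
No proper subset of a key has a non-prime attribute in its closure, so there is no partial dependency; 2NF holds.

2NF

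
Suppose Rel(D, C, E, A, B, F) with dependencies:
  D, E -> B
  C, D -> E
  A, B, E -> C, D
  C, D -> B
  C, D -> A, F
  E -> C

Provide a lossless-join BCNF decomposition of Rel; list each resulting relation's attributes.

Candidate keys of the original relation: {A, B, E}, {C, D}, {D, E}.
{A, B, C, D, E, F}: {E} determines {C, E} here but is not a superkey — split on E -> C, giving {C, E} and {A, B, D, E, F}.
{C, E}: every determinant is a superkey — BCNF.
{A, B, D, E, F}: every determinant is a superkey — BCNF.

{A, B, D, E, F}; {C, E}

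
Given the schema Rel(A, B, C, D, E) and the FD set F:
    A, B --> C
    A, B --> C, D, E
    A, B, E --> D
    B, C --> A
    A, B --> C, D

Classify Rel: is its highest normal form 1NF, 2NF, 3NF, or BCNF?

Candidate keys: {A, B}, {B, C}. Prime attributes: {A, B, C}.
The left-hand side of every FD is a superkey, so BCNF is satisfied.

BCNF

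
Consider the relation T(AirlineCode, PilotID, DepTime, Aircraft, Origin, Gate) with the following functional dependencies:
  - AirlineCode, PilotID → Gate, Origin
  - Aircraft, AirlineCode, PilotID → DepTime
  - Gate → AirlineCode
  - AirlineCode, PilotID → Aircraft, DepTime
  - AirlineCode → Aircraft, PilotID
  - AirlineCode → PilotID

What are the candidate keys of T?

{AirlineCode}, {Gate}

{AirlineCode}⁺ = {Aircraft, AirlineCode, DepTime, Gate, Origin, PilotID} — all of the relation — so {AirlineCode} is a candidate key.
{Gate}⁺ = {Aircraft, AirlineCode, DepTime, Gate, Origin, PilotID} — all of the relation — so {Gate} is a candidate key.
No proper subset of any of these is a key, and no other minimal superkey exists.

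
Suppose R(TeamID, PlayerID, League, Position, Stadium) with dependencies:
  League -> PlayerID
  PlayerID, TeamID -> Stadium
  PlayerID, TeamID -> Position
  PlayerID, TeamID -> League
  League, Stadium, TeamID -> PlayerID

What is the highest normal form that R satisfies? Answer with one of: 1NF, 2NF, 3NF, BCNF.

3NF

Candidate keys: {League, TeamID}, {PlayerID, TeamID}. Prime attributes: {League, PlayerID, TeamID}.
For League -> PlayerID we have {League}⁺ = {League, PlayerID}; {League} is not a superkey, so BCNF fails.
Since {PlayerID} ⊆ prime attributes and every other non-superkey FD also has a prime right side, the schema is in 3NF.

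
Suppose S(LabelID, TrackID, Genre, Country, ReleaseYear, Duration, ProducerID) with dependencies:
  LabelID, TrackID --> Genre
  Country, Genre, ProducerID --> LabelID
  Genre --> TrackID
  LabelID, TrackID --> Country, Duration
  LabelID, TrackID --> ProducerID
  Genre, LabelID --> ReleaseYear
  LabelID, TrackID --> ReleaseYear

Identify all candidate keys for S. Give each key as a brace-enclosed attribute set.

{Country, Genre, ProducerID}, {Genre, LabelID}, {LabelID, TrackID}

{Genre, LabelID} is a candidate key since {Genre, LabelID}⁺ = {Country, Duration, Genre, LabelID, ProducerID, ReleaseYear, TrackID} covers every attribute.
{LabelID, TrackID} is a candidate key since {LabelID, TrackID}⁺ = {Country, Duration, Genre, LabelID, ProducerID, ReleaseYear, TrackID} covers every attribute.
{Country, Genre, ProducerID} is a candidate key since {Country, Genre, ProducerID}⁺ = {Country, Duration, Genre, LabelID, ProducerID, ReleaseYear, TrackID} covers every attribute.
These are minimal and exhaustive — every other superkey contains one of them.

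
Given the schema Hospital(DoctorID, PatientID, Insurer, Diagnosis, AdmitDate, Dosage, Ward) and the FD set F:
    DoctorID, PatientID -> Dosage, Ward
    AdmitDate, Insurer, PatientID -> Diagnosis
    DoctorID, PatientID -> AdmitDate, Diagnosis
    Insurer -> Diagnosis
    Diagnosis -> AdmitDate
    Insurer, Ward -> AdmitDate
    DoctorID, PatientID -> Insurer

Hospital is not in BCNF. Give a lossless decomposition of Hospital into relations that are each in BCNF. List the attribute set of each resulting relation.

Candidate key of the original relation: {DoctorID, PatientID}.
Within {AdmitDate, Diagnosis, DoctorID, Dosage, Insurer, PatientID, Ward}: {AdmitDate, Insurer, PatientID}⁺ ∩ {AdmitDate, Diagnosis, DoctorID, Dosage, Insurer, PatientID, Ward} = {AdmitDate, Diagnosis, Insurer, PatientID}, not the whole set, so AdmitDate, Insurer, PatientID -> Diagnosis violates BCNF; decompose into {AdmitDate, Diagnosis, Insurer, PatientID} and {AdmitDate, DoctorID, Dosage, Insurer, PatientID, Ward}.
Within {AdmitDate, Diagnosis, Insurer, PatientID}: {Insurer}⁺ ∩ {AdmitDate, Diagnosis, Insurer, PatientID} = {AdmitDate, Diagnosis, Insurer}, not the whole set, so Insurer -> AdmitDate, Diagnosis violates BCNF; decompose into {AdmitDate, Diagnosis, Insurer} and {Insurer, PatientID}.
Within {AdmitDate, Diagnosis, Insurer}: {Diagnosis}⁺ ∩ {AdmitDate, Diagnosis, Insurer} = {AdmitDate, Diagnosis}, not the whole set, so Diagnosis -> AdmitDate violates BCNF; decompose into {AdmitDate, Diagnosis} and {Diagnosis, Insurer}.
{AdmitDate, Diagnosis} is in BCNF.
{Diagnosis, Insurer} is in BCNF.
{Insurer, PatientID} is in BCNF.
Within {AdmitDate, DoctorID, Dosage, Insurer, PatientID, Ward}: {Insurer}⁺ ∩ {AdmitDate, DoctorID, Dosage, Insurer, PatientID, Ward} = {AdmitDate, Insurer}, not the whole set, so Insurer -> AdmitDate violates BCNF; decompose into {AdmitDate, Insurer} and {DoctorID, Dosage, Insurer, PatientID, Ward}.
{AdmitDate, Insurer} is in BCNF.
{DoctorID, Dosage, Insurer, PatientID, Ward} is in BCNF.

{AdmitDate, Diagnosis}; {AdmitDate, Insurer}; {Diagnosis, Insurer}; {DoctorID, Dosage, Insurer, PatientID, Ward}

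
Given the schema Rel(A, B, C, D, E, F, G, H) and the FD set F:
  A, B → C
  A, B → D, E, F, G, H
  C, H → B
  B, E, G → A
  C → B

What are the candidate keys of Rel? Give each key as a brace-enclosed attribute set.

{A, B} is a candidate key since {A, B}⁺ = {A, B, C, D, E, F, G, H} covers every attribute.
{A, C} is a candidate key since {A, C}⁺ = {A, B, C, D, E, F, G, H} covers every attribute.
{B, E, G} is a candidate key since {B, E, G}⁺ = {A, B, C, D, E, F, G, H} covers every attribute.
{C, E, G} is a candidate key since {C, E, G}⁺ = {A, B, C, D, E, F, G, H} covers every attribute.
No proper subset of any of these is a key, and no other minimal superkey exists.

{A, B}, {A, C}, {B, E, G}, {C, E, G}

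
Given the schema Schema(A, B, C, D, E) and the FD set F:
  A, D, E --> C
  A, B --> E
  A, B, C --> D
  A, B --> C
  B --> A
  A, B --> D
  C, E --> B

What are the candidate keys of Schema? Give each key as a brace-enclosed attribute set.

{A, D, E}, {B}, {C, E}

{B}⁺ = {A, B, C, D, E}, which is every attribute, so {B} is a candidate key.
{C, E}⁺ = {A, B, C, D, E}, which is every attribute, so {C, E} is a candidate key.
{A, D, E}⁺ = {A, B, C, D, E}, which is every attribute, so {A, D, E} is a candidate key.
These are minimal and exhaustive — every other superkey contains one of them.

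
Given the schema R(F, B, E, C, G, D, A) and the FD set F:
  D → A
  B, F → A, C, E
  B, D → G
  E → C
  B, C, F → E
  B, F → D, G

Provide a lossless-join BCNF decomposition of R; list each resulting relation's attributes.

Candidate key of the original relation: {B, F}.
{A, B, C, D, E, F, G}: {D} determines {A, D} here but is not a superkey — split on D → A, giving {A, D} and {B, C, D, E, F, G}.
{A, D} is in BCNF.
{B, C, D, E, F, G}: {B, D} determines {B, D, G} here but is not a superkey — split on B, D → G, giving {B, D, G} and {B, C, D, E, F}.
{B, D, G} is in BCNF.
{B, C, D, E, F}: {E} determines {C, E} here but is not a superkey — split on E → C, giving {C, E} and {B, D, E, F}.
{C, E} is in BCNF.
{B, D, E, F} is in BCNF.

{A, D}; {B, D, E, F}; {B, D, G}; {C, E}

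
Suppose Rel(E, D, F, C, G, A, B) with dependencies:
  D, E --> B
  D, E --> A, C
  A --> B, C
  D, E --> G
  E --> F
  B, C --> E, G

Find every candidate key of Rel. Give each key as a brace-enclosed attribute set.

{A, D}, {B, C, D}, {D, E}

{D} never appears on the right of any FD, so every key must include it.
{A, D}⁺ = {A, B, C, D, E, F, G} — all of the relation — so {A, D} is a candidate key.
{D, E}⁺ = {A, B, C, D, E, F, G} — all of the relation — so {D, E} is a candidate key.
{B, C, D}⁺ = {A, B, C, D, E, F, G} — all of the relation — so {B, C, D} is a candidate key.
Any other superkey properly contains one of these, so there are no further candidate keys.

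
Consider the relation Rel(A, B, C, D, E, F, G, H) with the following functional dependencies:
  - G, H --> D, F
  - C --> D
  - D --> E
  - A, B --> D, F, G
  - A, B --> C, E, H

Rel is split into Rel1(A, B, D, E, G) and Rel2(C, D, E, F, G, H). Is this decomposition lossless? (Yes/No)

Common attributes: {D, E, G}; their closure is {D, E, G}.
The closure covers neither Rel1 nor Rel2 entirely; the join is not lossless.

No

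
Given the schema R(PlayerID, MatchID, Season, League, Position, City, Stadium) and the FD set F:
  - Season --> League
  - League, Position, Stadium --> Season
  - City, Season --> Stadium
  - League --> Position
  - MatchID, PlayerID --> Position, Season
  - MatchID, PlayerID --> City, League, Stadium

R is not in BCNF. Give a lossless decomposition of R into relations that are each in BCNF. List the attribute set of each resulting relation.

Candidate key of the original relation: {MatchID, PlayerID}.
In {City, League, MatchID, PlayerID, Position, Season, Stadium}, {Season} is not a superkey ({Season}⁺ restricted to this set is {League, Position, Season}), so split on Season --> League, Position into {League, Position, Season} and {City, MatchID, PlayerID, Season, Stadium}.
In {League, Position, Season}, {League} is not a superkey ({League}⁺ restricted to this set is {League, Position}), so split on League --> Position into {League, Position} and {League, Season}.
{League, Position} has no BCNF violation.
{League, Season} has no BCNF violation.
In {City, MatchID, PlayerID, Season, Stadium}, {City, Season} is not a superkey ({City, Season}⁺ restricted to this set is {City, Season, Stadium}), so split on City, Season --> Stadium into {City, Season, Stadium} and {City, MatchID, PlayerID, Season}.
{City, Season, Stadium} has no BCNF violation.
{City, MatchID, PlayerID, Season} has no BCNF violation.

{City, MatchID, PlayerID, Season}; {City, Season, Stadium}; {League, Position}; {League, Season}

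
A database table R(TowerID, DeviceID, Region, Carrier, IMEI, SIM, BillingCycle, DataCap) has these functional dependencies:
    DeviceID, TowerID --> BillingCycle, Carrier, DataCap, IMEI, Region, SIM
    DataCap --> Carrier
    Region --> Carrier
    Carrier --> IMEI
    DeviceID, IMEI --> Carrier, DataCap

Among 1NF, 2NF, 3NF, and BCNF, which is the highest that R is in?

Candidate key: {DeviceID, TowerID}. Prime attributes: {DeviceID, TowerID}.
DataCap --> Carrier breaks BCNF: {DataCap}⁺ = {Carrier, DataCap, IMEI}, so {DataCap} is not a superkey.
DataCap --> Carrier has non-prime {Carrier} on the right and a non-superkey on the left, so 3NF fails.
No non-prime attribute depends on a proper subset of any candidate key, so 2NF holds.

2NF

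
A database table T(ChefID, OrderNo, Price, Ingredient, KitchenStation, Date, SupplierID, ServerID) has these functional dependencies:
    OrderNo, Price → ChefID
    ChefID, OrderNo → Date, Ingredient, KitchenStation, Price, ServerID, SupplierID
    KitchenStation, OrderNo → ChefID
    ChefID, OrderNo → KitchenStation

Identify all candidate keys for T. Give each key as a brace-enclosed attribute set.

No FD produces {OrderNo}, so it must be in every candidate key.
{ChefID, OrderNo} is a candidate key since {ChefID, OrderNo}⁺ = {ChefID, Date, Ingredient, KitchenStation, OrderNo, Price, ServerID, SupplierID} covers every attribute.
{KitchenStation, OrderNo} is a candidate key since {KitchenStation, OrderNo}⁺ = {ChefID, Date, Ingredient, KitchenStation, OrderNo, Price, ServerID, SupplierID} covers every attribute.
{OrderNo, Price} is a candidate key since {OrderNo, Price}⁺ = {ChefID, Date, Ingredient, KitchenStation, OrderNo, Price, ServerID, SupplierID} covers every attribute.
Any other superkey properly contains one of these, so there are no further candidate keys.

{ChefID, OrderNo}, {KitchenStation, OrderNo}, {OrderNo, Price}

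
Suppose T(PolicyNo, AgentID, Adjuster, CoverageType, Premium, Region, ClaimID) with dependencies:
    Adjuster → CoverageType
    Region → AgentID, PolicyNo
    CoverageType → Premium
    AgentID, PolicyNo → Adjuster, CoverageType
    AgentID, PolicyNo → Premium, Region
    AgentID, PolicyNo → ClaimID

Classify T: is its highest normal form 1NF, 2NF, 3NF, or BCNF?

Candidate keys: {AgentID, PolicyNo}, {Region}. Prime attributes: {AgentID, PolicyNo, Region}.
Adjuster → CoverageType breaks BCNF: {Adjuster}⁺ = {Adjuster, CoverageType, Premium}, so {Adjuster} is not a superkey.
Because {CoverageType} is non-prime and the left side of Adjuster → CoverageType is not a superkey, the relation is not in 3NF.
No non-prime attribute depends on a proper subset of any candidate key, so 2NF holds.

2NF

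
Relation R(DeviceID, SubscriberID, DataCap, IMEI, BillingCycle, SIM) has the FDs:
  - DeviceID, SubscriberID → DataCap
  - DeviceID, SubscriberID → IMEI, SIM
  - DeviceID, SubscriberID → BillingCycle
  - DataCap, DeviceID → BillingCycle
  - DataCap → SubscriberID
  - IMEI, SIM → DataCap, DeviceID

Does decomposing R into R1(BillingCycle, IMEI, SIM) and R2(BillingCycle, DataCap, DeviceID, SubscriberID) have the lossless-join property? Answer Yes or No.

No

The shared attributes are {BillingCycle} and {BillingCycle}⁺ = {BillingCycle}.
R1 ⊄ {BillingCycle} and R2 ⊄ {BillingCycle}, so the split is lossy.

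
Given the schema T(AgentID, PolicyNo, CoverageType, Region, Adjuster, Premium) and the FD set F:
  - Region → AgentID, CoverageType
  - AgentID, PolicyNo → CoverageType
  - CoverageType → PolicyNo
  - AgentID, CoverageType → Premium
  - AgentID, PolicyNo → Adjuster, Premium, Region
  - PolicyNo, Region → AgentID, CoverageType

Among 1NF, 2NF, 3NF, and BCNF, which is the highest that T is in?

3NF

Candidate keys: {AgentID, CoverageType}, {AgentID, PolicyNo}, {Region}. Prime attributes: {AgentID, CoverageType, PolicyNo, Region}.
CoverageType → PolicyNo breaks BCNF: {CoverageType}⁺ = {CoverageType, PolicyNo}, so {CoverageType} is not a superkey.
Its right-hand attributes {PolicyNo} are all prime, as are those of every other non-superkey FD — the relation is in 3NF.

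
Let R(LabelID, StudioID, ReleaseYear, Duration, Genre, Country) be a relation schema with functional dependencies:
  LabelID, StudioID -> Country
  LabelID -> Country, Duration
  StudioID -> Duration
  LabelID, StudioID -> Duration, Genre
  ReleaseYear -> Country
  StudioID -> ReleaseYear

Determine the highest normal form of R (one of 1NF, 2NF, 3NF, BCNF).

1NF

Candidate key: {LabelID, StudioID}. Prime attributes: {LabelID, StudioID}.
LabelID -> Country, Duration breaks BCNF: {LabelID}⁺ = {Country, Duration, LabelID}, so {LabelID} is not a superkey.
Because {Country, Duration} are non-prime and the left side of LabelID -> Country, Duration is not a superkey, the relation is not in 3NF.
{LabelID} is a proper subset of the key {LabelID, StudioID}, and {LabelID}⁺ contains the non-prime attributes {Country, Duration} — a partial dependency, so 2NF is violated.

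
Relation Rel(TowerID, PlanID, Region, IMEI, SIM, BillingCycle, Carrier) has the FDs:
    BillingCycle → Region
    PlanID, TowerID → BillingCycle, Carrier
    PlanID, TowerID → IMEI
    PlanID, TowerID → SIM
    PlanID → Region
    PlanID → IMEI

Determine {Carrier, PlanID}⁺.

{Carrier, IMEI, PlanID, Region}

Start with {Carrier, PlanID}.
PlanID → Region applies; add {Region} → now {Carrier, PlanID, Region}.
PlanID → IMEI applies; add {IMEI} → now {Carrier, IMEI, PlanID, Region}.
No further FD applies.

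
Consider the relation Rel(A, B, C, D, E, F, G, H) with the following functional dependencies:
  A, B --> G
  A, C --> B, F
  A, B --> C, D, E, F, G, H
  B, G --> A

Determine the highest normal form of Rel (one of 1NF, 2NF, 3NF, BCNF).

Candidate keys: {A, B}, {A, C}, {B, G}. Prime attributes: {A, B, C, G}.
Each dependency's left side is a superkey — BCNF holds.

BCNF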